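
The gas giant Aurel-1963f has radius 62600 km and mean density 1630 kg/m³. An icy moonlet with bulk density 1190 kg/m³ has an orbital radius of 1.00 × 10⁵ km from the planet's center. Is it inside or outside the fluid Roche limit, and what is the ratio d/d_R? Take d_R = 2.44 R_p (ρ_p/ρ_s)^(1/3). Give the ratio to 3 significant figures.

d_R = 2.44 × (62600 km) × (1630/1190)^(1/3) = 1.696 × 10⁵ km
d/d_R = (1.00 × 10⁵) / (1.696 × 10⁵) = 0.590
Since d/d_R < 1, the body is inside the Roche limit.

inside; d/d_R ≈ 0.590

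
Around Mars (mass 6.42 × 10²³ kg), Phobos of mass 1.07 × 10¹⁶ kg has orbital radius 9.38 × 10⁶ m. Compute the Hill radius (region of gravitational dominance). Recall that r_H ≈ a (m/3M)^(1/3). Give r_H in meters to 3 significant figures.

1.66 × 10⁴ m

r_H ≈ a (m/3M)^(1/3)
    = (9.38 × 10⁶) × (1.07 × 10¹⁶ / (3 × 6.42 × 10²³))^(1/3)
    = 1.66 × 10⁴ m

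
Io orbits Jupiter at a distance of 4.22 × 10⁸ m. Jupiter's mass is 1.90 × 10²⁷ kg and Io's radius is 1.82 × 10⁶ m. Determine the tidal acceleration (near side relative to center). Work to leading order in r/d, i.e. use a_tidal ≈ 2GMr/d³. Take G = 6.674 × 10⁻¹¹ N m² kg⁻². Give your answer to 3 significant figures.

6.14 × 10⁻³ m/s²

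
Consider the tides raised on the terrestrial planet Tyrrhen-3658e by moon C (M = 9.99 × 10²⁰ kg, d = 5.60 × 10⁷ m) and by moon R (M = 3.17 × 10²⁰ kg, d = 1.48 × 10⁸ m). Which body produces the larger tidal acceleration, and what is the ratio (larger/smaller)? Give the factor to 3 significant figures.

Moon C, by a factor of ≈ 58.2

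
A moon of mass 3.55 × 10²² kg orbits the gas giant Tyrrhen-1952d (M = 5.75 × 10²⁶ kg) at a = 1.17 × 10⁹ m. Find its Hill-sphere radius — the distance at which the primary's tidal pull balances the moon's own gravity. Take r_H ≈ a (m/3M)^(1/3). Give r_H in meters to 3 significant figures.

3.21 × 10⁷ m

r_H ≈ a (m/3M)^(1/3)
    = (1.17 × 10⁹) × (3.55 × 10²² / (3 × 5.75 × 10²⁶))^(1/3)
    = 3.21 × 10⁷ m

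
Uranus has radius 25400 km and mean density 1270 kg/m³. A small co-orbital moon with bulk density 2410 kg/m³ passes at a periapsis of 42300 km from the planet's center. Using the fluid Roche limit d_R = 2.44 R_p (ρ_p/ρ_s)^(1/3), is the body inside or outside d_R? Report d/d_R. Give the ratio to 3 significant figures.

inside; d/d_R ≈ 0.845

d_R = 2.44 × (25400 km) × (1270/2410)^(1/3) = 50060 km
d/d_R = (42300) / (50060) = 0.845
Since d/d_R < 1, the body is inside the Roche limit.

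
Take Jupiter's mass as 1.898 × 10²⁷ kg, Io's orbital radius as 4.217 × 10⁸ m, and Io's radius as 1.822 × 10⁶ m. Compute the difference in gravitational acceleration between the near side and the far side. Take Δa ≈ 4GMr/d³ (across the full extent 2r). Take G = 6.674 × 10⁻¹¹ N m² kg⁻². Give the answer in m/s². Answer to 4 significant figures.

a_tidal = 4GMr/d³
        = 4 × (6.674 × 10⁻¹¹) × (1.898 × 10²⁷) × (1.822 × 10⁶) / (4.217 × 10⁸)³
        = 1.231 × 10⁻² m/s²

1.231 × 10⁻² m/s²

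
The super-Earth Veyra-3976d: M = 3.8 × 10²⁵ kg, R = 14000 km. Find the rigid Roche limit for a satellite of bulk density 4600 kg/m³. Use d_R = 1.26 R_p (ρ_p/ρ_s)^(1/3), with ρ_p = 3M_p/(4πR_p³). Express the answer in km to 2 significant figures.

ρ_p = 3M_p/(4πR_p³) = 3 × (3.8 × 10²⁵) / (4π × (1.4 × 10⁷ m)³) = 3300 kg/m³
d_R = 1.26 × 14000 km × (3300/4600)^(1/3)
    = 16000 km

16000 km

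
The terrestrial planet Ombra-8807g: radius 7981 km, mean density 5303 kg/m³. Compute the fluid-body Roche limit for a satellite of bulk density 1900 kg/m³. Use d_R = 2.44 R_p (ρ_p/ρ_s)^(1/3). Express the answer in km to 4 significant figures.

27420 km

d_R = 2.44 × 7981 km × (5303/1900)^(1/3)
    = 27420 km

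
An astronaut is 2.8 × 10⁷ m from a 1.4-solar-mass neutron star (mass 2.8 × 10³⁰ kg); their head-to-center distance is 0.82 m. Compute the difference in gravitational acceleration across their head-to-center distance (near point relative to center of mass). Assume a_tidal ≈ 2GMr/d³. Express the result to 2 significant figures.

1.4 × 10⁻² m/s²

Δa = 2GMr/d³
   = 2 × (6.674 × 10⁻¹¹) × (2.8 × 10³⁰) × (0.82) / (2.8 × 10⁷)³
   = 1.4 × 10⁻² m/s²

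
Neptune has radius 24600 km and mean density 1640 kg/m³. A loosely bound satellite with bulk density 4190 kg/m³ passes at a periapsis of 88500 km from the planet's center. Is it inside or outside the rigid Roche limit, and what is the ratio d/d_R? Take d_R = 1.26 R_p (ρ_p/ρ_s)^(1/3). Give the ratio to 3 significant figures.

d_R = 1.26 × (24600 km) × (1640/4190)^(1/3) = 22670 km
d/d_R = (88500) / (22670) = 3.90
Since d/d_R > 1, the body is outside the Roche limit.

outside; d/d_R ≈ 3.90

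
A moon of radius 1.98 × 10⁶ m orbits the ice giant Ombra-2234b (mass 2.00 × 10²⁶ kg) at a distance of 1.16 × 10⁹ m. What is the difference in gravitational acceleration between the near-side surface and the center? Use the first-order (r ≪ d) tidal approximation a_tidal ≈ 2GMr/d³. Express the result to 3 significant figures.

3.39 × 10⁻⁵ m/s²

The tidal stretch is the gradient of GM/d² times the body's extent r, hence the 1/d³ dependence.
a_tidal = 2GMr/d³
        = 2 × (6.674 × 10⁻¹¹) × (2.00 × 10²⁶) × (1.98 × 10⁶) / (1.16 × 10⁹)³
        = 3.39 × 10⁻⁵ m/s²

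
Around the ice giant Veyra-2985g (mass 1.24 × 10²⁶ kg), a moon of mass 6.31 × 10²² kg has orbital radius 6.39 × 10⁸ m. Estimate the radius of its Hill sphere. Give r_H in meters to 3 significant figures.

3.54 × 10⁷ m

r_H ≈ a (m/3M)^(1/3)
    = (6.39 × 10⁸) × (6.31 × 10²² / (3 × 1.24 × 10²⁶))^(1/3)
    = 3.54 × 10⁷ m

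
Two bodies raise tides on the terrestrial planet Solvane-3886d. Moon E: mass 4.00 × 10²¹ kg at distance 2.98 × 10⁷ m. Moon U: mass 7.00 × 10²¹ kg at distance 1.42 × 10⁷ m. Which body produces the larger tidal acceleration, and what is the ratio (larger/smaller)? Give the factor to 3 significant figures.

Tidal acceleration ∝ M/d³, so compare M/d³ for each.
Moon E: (4.00 × 10²¹) / (2.98 × 10⁷)³ = 1.512 × 10⁻¹
Moon U: (7.00 × 10²¹) / (1.42 × 10⁷)³ = 2.445
Ratio (larger/smaller) = 16.2

Moon U, by a factor of ≈ 16.2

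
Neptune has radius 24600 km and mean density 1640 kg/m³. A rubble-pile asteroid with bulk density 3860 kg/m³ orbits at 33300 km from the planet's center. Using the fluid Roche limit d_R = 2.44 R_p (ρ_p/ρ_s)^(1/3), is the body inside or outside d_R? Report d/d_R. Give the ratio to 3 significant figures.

inside; d/d_R ≈ 0.738

d_R = 2.44 × (24600 km) × (1640/3860)^(1/3) = 45120 km
d/d_R = (33300) / (45120) = 0.738
Since d/d_R < 1, the body is inside the Roche limit.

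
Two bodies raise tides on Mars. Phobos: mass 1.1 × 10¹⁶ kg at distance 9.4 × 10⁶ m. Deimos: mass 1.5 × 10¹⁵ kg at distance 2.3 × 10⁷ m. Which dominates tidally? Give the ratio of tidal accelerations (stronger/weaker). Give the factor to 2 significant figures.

Tidal acceleration ∝ M/d³, so compare M/d³ for each.
Phobos: (1.1 × 10¹⁶) / (9.4 × 10⁶)³ = 1.324 × 10⁻⁵
Deimos: (1.5 × 10¹⁵) / (2.3 × 10⁷)³ = 1.233 × 10⁻⁷
Ratio (larger/smaller) = 110

Phobos, by a factor of ≈ 110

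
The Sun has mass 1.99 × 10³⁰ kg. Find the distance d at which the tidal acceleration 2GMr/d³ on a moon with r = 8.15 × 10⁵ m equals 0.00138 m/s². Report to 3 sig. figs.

5.39 × 10⁹ m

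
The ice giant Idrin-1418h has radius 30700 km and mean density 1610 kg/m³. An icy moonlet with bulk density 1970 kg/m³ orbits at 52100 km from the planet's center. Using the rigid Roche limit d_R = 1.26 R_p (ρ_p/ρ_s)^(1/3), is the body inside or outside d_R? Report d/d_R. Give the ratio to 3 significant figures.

d_R = 1.26 × (30700 km) × (1610/1970)^(1/3) = 36170 km
d/d_R = (52100) / (36170) = 1.44
Since d/d_R > 1, the body is outside the Roche limit.

outside; d/d_R ≈ 1.44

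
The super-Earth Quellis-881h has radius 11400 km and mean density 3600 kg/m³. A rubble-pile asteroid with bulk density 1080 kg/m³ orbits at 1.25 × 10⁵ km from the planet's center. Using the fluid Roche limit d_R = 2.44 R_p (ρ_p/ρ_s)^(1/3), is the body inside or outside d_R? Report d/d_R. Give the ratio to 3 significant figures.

d_R = 2.44 × (11400 km) × (3600/1080)^(1/3) = 41550 km
d/d_R = (1.25 × 10⁵) / (41550) = 3.01
Since d/d_R > 1, the body is outside the Roche limit.

outside; d/d_R ≈ 3.01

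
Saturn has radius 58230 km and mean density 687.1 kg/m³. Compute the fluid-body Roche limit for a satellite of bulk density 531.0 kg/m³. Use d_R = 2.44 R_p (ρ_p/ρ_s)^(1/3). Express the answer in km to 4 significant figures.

d_R = 2.44 × 58230 km × (687.1/531.0)^(1/3)
    = 1.548 × 10⁵ km

1.548 × 10⁵ km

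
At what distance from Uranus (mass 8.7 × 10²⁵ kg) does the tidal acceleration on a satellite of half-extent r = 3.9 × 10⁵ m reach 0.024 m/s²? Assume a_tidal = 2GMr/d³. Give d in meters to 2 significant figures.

2GMr/d³ = a_tidal  ⇒  d = (2GMr / a_tidal)^(1/3)
d = (2 × 6.674×10⁻¹¹ × (8.7 × 10²⁵) × (3.9 × 10⁵) / (0.024))^(1/3)
  = 5.7 × 10⁷ m

5.7 × 10⁷ m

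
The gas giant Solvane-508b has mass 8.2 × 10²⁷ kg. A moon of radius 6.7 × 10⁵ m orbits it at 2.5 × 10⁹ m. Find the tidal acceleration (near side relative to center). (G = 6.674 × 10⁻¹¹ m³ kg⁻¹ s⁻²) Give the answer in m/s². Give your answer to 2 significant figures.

Δa = 2GMr/d³
   = 2 × (6.674 × 10⁻¹¹) × (8.2 × 10²⁷) × (6.7 × 10⁵) / (2.5 × 10⁹)³
   = 4.7 × 10⁻⁵ m/s²

4.7 × 10⁻⁵ m/s²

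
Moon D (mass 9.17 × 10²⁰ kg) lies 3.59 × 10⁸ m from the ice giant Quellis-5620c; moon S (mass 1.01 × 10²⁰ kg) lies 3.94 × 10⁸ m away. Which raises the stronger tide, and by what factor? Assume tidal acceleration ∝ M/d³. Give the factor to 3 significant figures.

Moon D, by a factor of ≈ 12.0

Compare M/d³ for the two perturbers:
Moon D: (9.17 × 10²⁰) / (3.59 × 10⁸)³ = 1.982 × 10⁻⁵
Moon S: (1.01 × 10²⁰) / (3.94 × 10⁸)³ = 1.651 × 10⁻⁶
Ratio (larger/smaller) = 12.0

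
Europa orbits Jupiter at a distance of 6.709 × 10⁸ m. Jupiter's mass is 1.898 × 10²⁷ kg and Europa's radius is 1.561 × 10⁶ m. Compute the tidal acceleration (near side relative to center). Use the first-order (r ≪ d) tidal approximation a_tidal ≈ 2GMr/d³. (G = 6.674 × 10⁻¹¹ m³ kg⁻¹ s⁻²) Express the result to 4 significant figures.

Δa = 2GMr/d³
   = 2 × (6.674 × 10⁻¹¹) × (1.898 × 10²⁷) × (1.561 × 10⁶) / (6.709 × 10⁸)³
   = 1.310 × 10⁻³ m/s²

1.310 × 10⁻³ m/s²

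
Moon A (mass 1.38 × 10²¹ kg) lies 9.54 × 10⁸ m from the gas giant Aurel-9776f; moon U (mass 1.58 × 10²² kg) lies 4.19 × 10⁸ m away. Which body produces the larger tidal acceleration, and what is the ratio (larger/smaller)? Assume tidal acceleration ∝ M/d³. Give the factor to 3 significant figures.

Moon U, by a factor of ≈ 135

Tidal acceleration ∝ M/d³, so compare M/d³ for each.
Moon A: (1.38 × 10²¹) / (9.54 × 10⁸)³ = 1.589 × 10⁻⁶
Moon U: (1.58 × 10²²) / (4.19 × 10⁸)³ = 2.148 × 10⁻⁴
Ratio (larger/smaller) = 135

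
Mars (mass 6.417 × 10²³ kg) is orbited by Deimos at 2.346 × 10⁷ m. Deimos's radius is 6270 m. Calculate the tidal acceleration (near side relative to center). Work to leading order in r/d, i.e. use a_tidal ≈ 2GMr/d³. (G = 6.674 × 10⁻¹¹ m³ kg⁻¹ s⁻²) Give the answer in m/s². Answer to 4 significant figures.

Δa = 2GMr/d³
   = 2 × (6.674 × 10⁻¹¹) × (6.417 × 10²³) × (6270) / (2.346 × 10⁷)³
   = 4.159 × 10⁻⁵ m/s²

4.159 × 10⁻⁵ m/s²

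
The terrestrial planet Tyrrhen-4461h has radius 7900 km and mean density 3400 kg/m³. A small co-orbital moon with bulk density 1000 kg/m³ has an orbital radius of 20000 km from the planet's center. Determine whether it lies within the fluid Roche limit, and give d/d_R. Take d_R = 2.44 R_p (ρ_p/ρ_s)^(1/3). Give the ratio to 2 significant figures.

inside; d/d_R ≈ 0.69

d_R = 2.44 × (7900 km) × (3400/1000)^(1/3) = 28990 km
d/d_R = (20000) / (28990) = 0.69
Since d/d_R < 1, the body is inside the Roche limit.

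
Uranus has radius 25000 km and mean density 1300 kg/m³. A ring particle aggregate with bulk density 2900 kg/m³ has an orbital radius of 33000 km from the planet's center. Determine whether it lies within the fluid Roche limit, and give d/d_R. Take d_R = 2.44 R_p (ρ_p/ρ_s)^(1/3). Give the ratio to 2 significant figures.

inside; d/d_R ≈ 0.71

d_R = 2.44 × (25000 km) × (1300/2900)^(1/3) = 46690 km
d/d_R = (33000) / (46690) = 0.71
Since d/d_R < 1, the body is inside the Roche limit.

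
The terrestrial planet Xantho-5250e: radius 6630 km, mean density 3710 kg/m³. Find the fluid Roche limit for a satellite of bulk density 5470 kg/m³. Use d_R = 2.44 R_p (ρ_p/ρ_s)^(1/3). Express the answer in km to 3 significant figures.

14200 km

d_R = 2.44 × 6630 km × (3710/5470)^(1/3)
    = 14200 km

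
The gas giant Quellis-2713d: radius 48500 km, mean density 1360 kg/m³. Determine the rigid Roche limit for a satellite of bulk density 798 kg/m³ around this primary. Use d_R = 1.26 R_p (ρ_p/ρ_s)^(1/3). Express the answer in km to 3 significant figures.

73000 km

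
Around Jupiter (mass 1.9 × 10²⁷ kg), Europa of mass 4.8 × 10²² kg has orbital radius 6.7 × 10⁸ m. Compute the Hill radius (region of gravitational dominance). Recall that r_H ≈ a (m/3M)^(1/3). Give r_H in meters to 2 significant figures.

1.4 × 10⁷ m

r_H ≈ a (m/3M)^(1/3)
    = (6.7 × 10⁸) × (4.8 × 10²² / (3 × 1.9 × 10²⁷))^(1/3)
    = 1.4 × 10⁷ m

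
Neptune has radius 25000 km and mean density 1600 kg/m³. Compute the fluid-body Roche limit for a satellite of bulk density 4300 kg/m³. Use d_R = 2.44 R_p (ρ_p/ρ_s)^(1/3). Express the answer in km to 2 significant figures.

44000 km

d_R = 2.44 × 25000 km × (1600/4300)^(1/3)
    = 44000 km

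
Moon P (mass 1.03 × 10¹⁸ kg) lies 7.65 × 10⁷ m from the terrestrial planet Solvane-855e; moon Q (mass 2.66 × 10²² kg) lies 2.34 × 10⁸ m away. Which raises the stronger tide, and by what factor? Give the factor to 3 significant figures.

Moon Q, by a factor of ≈ 902

Tidal acceleration ∝ M/d³, so compare M/d³ for each.
Moon P: (1.03 × 10¹⁸) / (7.65 × 10⁷)³ = 2.301 × 10⁻⁶
Moon Q: (2.66 × 10²²) / (2.34 × 10⁸)³ = 2.076 × 10⁻³
Ratio (larger/smaller) = 902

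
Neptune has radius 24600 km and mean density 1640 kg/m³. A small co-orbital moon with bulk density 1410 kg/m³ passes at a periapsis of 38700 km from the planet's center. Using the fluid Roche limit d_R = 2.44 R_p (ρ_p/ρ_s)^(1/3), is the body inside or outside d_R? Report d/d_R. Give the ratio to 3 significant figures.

d_R = 2.44 × (24600 km) × (1640/1410)^(1/3) = 63120 km
d/d_R = (38700) / (63120) = 0.613
Since d/d_R < 1, the body is inside the Roche limit.

inside; d/d_R ≈ 0.613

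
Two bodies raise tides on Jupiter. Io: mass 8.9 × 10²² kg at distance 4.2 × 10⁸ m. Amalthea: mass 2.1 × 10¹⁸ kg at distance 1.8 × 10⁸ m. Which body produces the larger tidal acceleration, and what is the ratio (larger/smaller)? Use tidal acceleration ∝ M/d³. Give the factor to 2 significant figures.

Io, by a factor of ≈ 3300

Tidal acceleration ∝ M/d³, so compare M/d³ for each.
Io: (8.9 × 10²²) / (4.2 × 10⁸)³ = 1.201 × 10⁻³
Amalthea: (2.1 × 10¹⁸) / (1.8 × 10⁸)³ = 3.601 × 10⁻⁷
Ratio (larger/smaller) = 3300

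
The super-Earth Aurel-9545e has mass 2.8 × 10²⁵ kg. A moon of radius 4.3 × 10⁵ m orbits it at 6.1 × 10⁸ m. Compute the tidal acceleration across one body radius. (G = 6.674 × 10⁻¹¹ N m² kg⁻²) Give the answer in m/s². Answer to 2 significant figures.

7.1 × 10⁻⁶ m/s²

Δg = 2GMr/d³
   = 2 × (6.674 × 10⁻¹¹) × (2.8 × 10²⁵) × (4.3 × 10⁵) / (6.1 × 10⁸)³
   = 7.1 × 10⁻⁶ m/s²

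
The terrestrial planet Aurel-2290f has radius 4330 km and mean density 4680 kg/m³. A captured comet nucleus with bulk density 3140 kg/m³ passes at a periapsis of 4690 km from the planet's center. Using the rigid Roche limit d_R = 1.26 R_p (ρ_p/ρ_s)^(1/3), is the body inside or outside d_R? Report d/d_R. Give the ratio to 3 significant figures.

inside; d/d_R ≈ 0.753

d_R = 1.26 × (4330 km) × (4680/3140)^(1/3) = 6232 km
d/d_R = (4690) / (6232) = 0.753
Since d/d_R < 1, the body is inside the Roche limit.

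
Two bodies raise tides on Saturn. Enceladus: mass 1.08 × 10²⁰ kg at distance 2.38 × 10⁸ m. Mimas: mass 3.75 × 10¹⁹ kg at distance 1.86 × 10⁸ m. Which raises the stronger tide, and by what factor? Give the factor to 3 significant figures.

Enceladus, by a factor of ≈ 1.37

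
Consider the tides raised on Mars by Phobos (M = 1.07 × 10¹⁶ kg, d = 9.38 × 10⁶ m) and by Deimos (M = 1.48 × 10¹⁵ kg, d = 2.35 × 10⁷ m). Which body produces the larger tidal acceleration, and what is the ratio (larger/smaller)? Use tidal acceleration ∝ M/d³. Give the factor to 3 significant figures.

Phobos, by a factor of ≈ 114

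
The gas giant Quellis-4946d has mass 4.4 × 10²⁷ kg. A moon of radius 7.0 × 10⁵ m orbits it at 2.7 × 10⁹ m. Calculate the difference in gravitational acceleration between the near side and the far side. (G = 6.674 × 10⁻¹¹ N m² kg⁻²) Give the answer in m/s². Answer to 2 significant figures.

a_tidal = 4GMr/d³
        = 4 × (6.674 × 10⁻¹¹) × (4.4 × 10²⁷) × (7.0 × 10⁵) / (2.7 × 10⁹)³
        = 4.2 × 10⁻⁵ m/s²

4.2 × 10⁻⁵ m/s²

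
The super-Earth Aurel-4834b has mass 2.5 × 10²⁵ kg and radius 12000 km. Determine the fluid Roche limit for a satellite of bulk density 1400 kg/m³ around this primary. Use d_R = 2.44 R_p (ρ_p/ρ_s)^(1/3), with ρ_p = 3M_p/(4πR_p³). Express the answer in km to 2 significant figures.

40000 km

ρ_p = 3M_p/(4πR_p³) = 3 × (2.5 × 10²⁵) / (4π × (1.2 × 10⁷ m)³) = 3500 kg/m³
d_R = 2.44 × 12000 km × (3500/1400)^(1/3)
    = 40000 km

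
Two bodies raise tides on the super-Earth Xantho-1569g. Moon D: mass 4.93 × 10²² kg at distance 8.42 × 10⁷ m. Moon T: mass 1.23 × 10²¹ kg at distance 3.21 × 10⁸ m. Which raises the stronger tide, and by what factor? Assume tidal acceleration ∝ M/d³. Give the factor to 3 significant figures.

Moon D, by a factor of ≈ 2220

Tidal acceleration ∝ M/d³, so compare M/d³ for each.
Moon D: (4.93 × 10²²) / (8.42 × 10⁷)³ = 8.259 × 10⁻²
Moon T: (1.23 × 10²¹) / (3.21 × 10⁸)³ = 3.719 × 10⁻⁵
Ratio (larger/smaller) = 2220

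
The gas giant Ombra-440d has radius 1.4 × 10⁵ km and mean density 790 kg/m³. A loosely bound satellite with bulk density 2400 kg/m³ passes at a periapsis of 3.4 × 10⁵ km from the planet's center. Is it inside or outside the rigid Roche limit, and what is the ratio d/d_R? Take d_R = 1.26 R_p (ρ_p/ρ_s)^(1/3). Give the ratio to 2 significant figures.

outside; d/d_R ≈ 2.8

d_R = 1.26 × (1.4 × 10⁵ km) × (790/2400)^(1/3) = 1.218 × 10⁵ km
d/d_R = (3.4 × 10⁵) / (1.218 × 10⁵) = 2.8
Since d/d_R > 1, the body is outside the Roche limit.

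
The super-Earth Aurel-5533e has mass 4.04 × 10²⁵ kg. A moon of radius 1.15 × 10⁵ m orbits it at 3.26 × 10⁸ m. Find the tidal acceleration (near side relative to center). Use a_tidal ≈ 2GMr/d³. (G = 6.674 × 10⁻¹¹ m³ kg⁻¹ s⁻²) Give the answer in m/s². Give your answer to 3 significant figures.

1.79 × 10⁻⁵ m/s²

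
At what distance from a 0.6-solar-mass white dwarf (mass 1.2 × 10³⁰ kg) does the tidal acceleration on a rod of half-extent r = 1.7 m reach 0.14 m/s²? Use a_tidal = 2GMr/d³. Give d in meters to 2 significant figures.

2GMr/d³ = a_tidal  ⇒  d = (2GMr / a_tidal)^(1/3)
d = (2 × 6.674×10⁻¹¹ × (1.2 × 10³⁰) × (1.7) / (0.14))^(1/3)
  = 1.2 × 10⁷ m

1.2 × 10⁷ m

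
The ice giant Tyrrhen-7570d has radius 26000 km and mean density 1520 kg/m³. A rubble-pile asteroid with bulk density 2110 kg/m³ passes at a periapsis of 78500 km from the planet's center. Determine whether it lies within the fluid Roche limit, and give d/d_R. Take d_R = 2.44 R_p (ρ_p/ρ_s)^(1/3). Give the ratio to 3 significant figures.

outside; d/d_R ≈ 1.38

d_R = 2.44 × (26000 km) × (1520/2110)^(1/3) = 56870 km
d/d_R = (78500) / (56870) = 1.38
Since d/d_R > 1, the body is outside the Roche limit.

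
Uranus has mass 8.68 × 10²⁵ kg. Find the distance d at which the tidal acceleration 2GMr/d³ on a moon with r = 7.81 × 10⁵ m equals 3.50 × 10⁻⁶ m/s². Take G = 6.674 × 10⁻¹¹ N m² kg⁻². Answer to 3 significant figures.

1.37 × 10⁹ m

2GMr/d³ = a_tidal  ⇒  d = (2GMr / a_tidal)^(1/3)
d = (2 × 6.674×10⁻¹¹ × (8.68 × 10²⁵) × (7.81 × 10⁵) / (3.50 × 10⁻⁶))^(1/3)
  = 1.37 × 10⁹ m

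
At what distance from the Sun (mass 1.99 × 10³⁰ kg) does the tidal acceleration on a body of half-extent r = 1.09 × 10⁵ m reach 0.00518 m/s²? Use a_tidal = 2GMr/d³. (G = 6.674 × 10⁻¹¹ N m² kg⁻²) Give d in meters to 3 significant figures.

2GMr/d³ = a_tidal  ⇒  d = (2GMr / a_tidal)^(1/3)
d = (2 × 6.674×10⁻¹¹ × (1.99 × 10³⁰) × (1.09 × 10⁵) / (0.00518))^(1/3)
  = 1.77 × 10⁹ m

1.77 × 10⁹ m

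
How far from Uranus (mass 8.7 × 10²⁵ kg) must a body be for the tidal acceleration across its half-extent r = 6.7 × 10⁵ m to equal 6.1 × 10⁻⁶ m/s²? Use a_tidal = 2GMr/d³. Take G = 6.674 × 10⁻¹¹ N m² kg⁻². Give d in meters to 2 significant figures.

1.1 × 10⁹ m

2GMr/d³ = a_tidal  ⇒  d = (2GMr / a_tidal)^(1/3)
d = (2 × 6.674×10⁻¹¹ × (8.7 × 10²⁵) × (6.7 × 10⁵) / (6.1 × 10⁻⁶))^(1/3)
  = 1.1 × 10⁹ m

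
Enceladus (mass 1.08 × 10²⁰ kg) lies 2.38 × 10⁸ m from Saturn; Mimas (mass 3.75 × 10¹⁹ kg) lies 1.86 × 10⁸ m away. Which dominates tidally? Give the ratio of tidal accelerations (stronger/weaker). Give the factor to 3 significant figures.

Enceladus, by a factor of ≈ 1.37

Compare M/d³ for the two perturbers:
Enceladus: (1.08 × 10²⁰) / (2.38 × 10⁸)³ = 8.011 × 10⁻⁶
Mimas: (3.75 × 10¹⁹) / (1.86 × 10⁸)³ = 5.828 × 10⁻⁶
Ratio (larger/smaller) = 1.37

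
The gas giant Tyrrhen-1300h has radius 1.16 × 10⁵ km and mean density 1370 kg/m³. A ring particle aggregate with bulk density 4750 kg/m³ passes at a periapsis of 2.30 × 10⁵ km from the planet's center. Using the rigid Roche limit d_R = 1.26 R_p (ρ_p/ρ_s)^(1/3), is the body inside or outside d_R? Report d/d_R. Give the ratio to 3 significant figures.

outside; d/d_R ≈ 2.38

d_R = 1.26 × (1.16 × 10⁵ km) × (1370/4750)^(1/3) = 96570 km
d/d_R = (2.30 × 10⁵) / (96570) = 2.38
Since d/d_R > 1, the body is outside the Roche limit.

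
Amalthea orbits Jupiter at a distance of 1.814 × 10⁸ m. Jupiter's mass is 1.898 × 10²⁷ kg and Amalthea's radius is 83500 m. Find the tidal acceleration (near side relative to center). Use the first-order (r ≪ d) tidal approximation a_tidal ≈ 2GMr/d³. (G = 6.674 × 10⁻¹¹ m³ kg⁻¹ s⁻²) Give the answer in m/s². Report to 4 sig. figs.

3.544 × 10⁻³ m/s²

Since r ≪ d, expand the inverse-square field across one radius to get the leading 2GMr/d³ term.
a_tidal = 2GMr/d³
        = 2 × (6.674 × 10⁻¹¹) × (1.898 × 10²⁷) × (83500) / (1.814 × 10⁸)³
        = 3.544 × 10⁻³ m/s²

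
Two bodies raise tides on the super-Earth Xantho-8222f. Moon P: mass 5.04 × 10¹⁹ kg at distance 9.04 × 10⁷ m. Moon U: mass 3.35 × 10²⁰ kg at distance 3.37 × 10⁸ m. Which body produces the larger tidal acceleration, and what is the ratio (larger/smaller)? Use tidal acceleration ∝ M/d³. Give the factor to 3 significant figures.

The tide-raising term goes as M/d³ (the gradient of a 1/d² field).
Moon P: (5.04 × 10¹⁹) / (9.04 × 10⁷)³ = 6.822 × 10⁻⁵
Moon U: (3.35 × 10²⁰) / (3.37 × 10⁸)³ = 8.753 × 10⁻⁶
Ratio (larger/smaller) = 7.79

Moon P, by a factor of ≈ 7.79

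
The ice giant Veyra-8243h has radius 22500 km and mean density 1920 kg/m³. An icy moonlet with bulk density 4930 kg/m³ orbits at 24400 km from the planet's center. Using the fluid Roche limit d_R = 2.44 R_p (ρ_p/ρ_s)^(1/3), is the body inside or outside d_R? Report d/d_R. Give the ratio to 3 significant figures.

inside; d/d_R ≈ 0.609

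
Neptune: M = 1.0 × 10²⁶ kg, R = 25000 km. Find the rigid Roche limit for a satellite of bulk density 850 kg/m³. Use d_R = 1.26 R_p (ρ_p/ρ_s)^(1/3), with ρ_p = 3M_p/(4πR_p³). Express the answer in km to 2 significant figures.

38000 km

ρ_p = 3M_p/(4πR_p³) = 3 × (1.0 × 10²⁶) / (4π × (2.5 × 10⁷ m)³) = 1500 kg/m³
d_R = 1.26 × 25000 km × (1500/850)^(1/3)
    = 38000 km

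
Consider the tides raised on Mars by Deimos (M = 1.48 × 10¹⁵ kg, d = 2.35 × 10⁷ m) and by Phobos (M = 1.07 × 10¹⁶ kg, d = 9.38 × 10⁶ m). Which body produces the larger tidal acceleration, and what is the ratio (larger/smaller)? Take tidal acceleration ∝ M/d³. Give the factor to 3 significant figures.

Tidal acceleration ∝ M/d³, so compare M/d³ for each.
Deimos: (1.48 × 10¹⁵) / (2.35 × 10⁷)³ = 1.140 × 10⁻⁷
Phobos: (1.07 × 10¹⁶) / (9.38 × 10⁶)³ = 1.297 × 10⁻⁵
Ratio (larger/smaller) = 114

Phobos, by a factor of ≈ 114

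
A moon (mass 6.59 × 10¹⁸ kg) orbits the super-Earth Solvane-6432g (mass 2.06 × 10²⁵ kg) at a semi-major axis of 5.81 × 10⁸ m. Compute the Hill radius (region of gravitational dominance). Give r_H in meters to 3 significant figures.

r_H ≈ a (m/3M)^(1/3)
    = (5.81 × 10⁸) × (6.59 × 10¹⁸ / (3 × 2.06 × 10²⁵))^(1/3)
    = 2.76 × 10⁶ m

2.76 × 10⁶ m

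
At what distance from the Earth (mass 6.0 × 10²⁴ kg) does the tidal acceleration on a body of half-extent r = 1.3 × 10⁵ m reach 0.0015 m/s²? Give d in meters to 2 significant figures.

2GMr/d³ = a_tidal  ⇒  d = (2GMr / a_tidal)^(1/3)
d = (2 × 6.674×10⁻¹¹ × (6.0 × 10²⁴) × (1.3 × 10⁵) / (0.0015))^(1/3)
  = 4.1 × 10⁷ m

4.1 × 10⁷ m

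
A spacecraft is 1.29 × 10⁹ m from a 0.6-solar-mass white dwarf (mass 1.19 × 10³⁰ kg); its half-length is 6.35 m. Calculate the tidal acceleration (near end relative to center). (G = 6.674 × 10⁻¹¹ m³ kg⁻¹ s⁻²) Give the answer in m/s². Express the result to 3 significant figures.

Differencing GM/(d−r)² and GM/d² to first order in r/d gives 2GMr/d³.
Δg = 2GMr/d³
   = 2 × (6.674 × 10⁻¹¹) × (1.19 × 10³⁰) × (6.35) / (1.29 × 10⁹)³
   = 4.70 × 10⁻⁷ m/s²

4.70 × 10⁻⁷ m/s²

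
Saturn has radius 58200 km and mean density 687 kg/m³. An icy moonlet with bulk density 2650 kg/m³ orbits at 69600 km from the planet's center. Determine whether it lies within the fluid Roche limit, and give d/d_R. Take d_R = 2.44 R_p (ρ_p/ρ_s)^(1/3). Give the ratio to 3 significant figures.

d_R = 2.44 × (58200 km) × (687/2650)^(1/3) = 90550 km
d/d_R = (69600) / (90550) = 0.769
Since d/d_R < 1, the body is inside the Roche limit.

inside; d/d_R ≈ 0.769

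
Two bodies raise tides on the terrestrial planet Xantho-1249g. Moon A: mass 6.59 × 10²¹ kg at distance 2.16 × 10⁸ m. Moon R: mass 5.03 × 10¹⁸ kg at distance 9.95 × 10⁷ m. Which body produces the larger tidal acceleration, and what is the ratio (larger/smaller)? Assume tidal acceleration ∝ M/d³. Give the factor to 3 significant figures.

Moon A, by a factor of ≈ 128

Tidal stretch scales as M/d³; compute that for each body.
Moon A: (6.59 × 10²¹) / (2.16 × 10⁸)³ = 6.539 × 10⁻⁴
Moon R: (5.03 × 10¹⁸) / (9.95 × 10⁷)³ = 5.106 × 10⁻⁶
Ratio (larger/smaller) = 128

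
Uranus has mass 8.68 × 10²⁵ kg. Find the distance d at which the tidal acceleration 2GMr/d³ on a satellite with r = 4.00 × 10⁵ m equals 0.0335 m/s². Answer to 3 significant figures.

5.17 × 10⁷ m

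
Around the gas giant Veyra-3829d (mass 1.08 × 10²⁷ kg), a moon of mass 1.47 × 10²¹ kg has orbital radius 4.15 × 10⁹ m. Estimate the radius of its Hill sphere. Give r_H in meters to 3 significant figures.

3.19 × 10⁷ m

r_H ≈ a (m/3M)^(1/3)
    = (4.15 × 10⁹) × (1.47 × 10²¹ / (3 × 1.08 × 10²⁷))^(1/3)
    = 3.19 × 10⁷ m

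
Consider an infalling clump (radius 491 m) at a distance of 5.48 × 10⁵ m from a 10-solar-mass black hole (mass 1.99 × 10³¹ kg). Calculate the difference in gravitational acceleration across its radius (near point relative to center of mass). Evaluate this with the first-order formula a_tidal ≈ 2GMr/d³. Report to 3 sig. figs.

Δg = 2GMr/d³
   = 2 × (6.674 × 10⁻¹¹) × (1.99 × 10³¹) × (491) / (5.48 × 10⁵)³
   = 7.93 × 10⁶ m/s²

7.93 × 10⁶ m/s²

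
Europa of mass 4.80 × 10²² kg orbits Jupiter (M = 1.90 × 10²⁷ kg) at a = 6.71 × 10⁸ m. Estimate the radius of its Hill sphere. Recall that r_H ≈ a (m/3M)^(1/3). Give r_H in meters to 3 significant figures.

r_H ≈ a (m/3M)^(1/3)
    = (6.71 × 10⁸) × (4.80 × 10²² / (3 × 1.90 × 10²⁷))^(1/3)
    = 1.37 × 10⁷ m

1.37 × 10⁷ m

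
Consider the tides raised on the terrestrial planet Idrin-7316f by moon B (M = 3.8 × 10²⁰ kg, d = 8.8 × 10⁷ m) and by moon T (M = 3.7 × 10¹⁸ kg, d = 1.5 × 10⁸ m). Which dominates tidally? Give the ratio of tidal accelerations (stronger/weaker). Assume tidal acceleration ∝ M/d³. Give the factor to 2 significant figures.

Moon B, by a factor of ≈ 510

Compare M/d³ for the two perturbers:
Moon B: (3.8 × 10²⁰) / (8.8 × 10⁷)³ = 5.576 × 10⁻⁴
Moon T: (3.7 × 10¹⁸) / (1.5 × 10⁸)³ = 1.096 × 10⁻⁶
Ratio (larger/smaller) = 510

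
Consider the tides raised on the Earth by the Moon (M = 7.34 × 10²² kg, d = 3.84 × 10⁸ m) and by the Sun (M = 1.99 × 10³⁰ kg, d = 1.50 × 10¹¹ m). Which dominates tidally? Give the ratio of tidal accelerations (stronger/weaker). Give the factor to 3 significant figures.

The Moon, by a factor of ≈ 2.20

The tide-raising term goes as M/d³ (the gradient of a 1/d² field).
The Moon: (7.34 × 10²²) / (3.84 × 10⁸)³ = 1.296 × 10⁻³
The Sun: (1.99 × 10³⁰) / (1.50 × 10¹¹)³ = 5.896 × 10⁻⁴
Ratio (larger/smaller) = 2.20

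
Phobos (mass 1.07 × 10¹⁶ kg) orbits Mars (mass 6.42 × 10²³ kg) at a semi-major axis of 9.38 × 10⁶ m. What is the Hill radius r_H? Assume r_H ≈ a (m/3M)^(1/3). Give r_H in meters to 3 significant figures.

1.66 × 10⁴ m

r_H ≈ a (m/3M)^(1/3)
    = (9.38 × 10⁶) × (1.07 × 10¹⁶ / (3 × 6.42 × 10²³))^(1/3)
    = 1.66 × 10⁴ m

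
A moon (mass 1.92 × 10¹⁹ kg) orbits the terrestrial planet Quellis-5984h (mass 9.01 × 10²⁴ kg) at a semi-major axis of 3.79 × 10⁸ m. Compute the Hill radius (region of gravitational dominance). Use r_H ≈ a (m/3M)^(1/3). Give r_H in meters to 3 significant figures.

3.38 × 10⁶ m

r_H ≈ a (m/3M)^(1/3)
    = (3.79 × 10⁸) × (1.92 × 10¹⁹ / (3 × 9.01 × 10²⁴))^(1/3)
    = 3.38 × 10⁶ m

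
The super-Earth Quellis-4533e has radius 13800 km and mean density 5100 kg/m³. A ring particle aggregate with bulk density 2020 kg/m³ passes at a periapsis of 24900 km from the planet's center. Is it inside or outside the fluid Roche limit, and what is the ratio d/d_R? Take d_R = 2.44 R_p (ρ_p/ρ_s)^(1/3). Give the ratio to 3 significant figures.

inside; d/d_R ≈ 0.543

d_R = 2.44 × (13800 km) × (5100/2020)^(1/3) = 45850 km
d/d_R = (24900) / (45850) = 0.543
Since d/d_R < 1, the body is inside the Roche limit.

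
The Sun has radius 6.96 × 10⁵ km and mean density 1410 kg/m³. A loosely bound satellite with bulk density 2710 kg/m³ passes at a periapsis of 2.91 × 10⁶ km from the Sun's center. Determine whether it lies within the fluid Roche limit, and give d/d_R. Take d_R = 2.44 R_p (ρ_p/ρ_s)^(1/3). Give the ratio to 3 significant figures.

d_R = 2.44 × (6.96 × 10⁵ km) × (1410/2710)^(1/3) = 1.366 × 10⁶ km
d/d_R = (2.91 × 10⁶) / (1.366 × 10⁶) = 2.13
Since d/d_R > 1, the body is outside the Roche limit.

outside; d/d_R ≈ 2.13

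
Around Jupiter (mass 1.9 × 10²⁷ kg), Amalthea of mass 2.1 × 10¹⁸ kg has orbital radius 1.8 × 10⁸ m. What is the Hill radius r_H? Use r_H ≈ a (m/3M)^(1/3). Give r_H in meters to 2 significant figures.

r_H ≈ a (m/3M)^(1/3)
    = (1.8 × 10⁸) × (2.1 × 10¹⁸ / (3 × 1.9 × 10²⁷))^(1/3)
    = 1.3 × 10⁵ m

1.3 × 10⁵ m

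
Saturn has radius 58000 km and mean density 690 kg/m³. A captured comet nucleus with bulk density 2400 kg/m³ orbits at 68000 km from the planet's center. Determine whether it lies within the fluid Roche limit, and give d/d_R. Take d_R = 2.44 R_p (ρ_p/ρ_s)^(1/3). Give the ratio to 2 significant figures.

inside; d/d_R ≈ 0.73

d_R = 2.44 × (58000 km) × (690/2400)^(1/3) = 93400 km
d/d_R = (68000) / (93400) = 0.73
Since d/d_R < 1, the body is inside the Roche limit.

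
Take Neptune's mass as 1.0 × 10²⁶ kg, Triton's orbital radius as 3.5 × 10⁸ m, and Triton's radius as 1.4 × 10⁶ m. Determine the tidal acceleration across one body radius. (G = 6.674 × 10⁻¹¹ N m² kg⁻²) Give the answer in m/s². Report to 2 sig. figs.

4.4 × 10⁻⁴ m/s²

Δa = 2GMr/d³
   = 2 × (6.674 × 10⁻¹¹) × (1.0 × 10²⁶) × (1.4 × 10⁶) / (3.5 × 10⁸)³
   = 4.4 × 10⁻⁴ m/s²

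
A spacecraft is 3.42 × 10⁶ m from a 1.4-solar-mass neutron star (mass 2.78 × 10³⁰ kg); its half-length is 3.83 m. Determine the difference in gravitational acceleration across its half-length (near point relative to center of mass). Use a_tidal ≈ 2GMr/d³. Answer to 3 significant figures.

Differencing GM/(d−r)² and GM/d² to first order in r/d gives 2GMr/d³.
Δg = 2GMr/d³
   = 2 × (6.674 × 10⁻¹¹) × (2.78 × 10³⁰) × (3.83) / (3.42 × 10⁶)³
   = 3.55 × 10¹ m/s²

3.55 × 10¹ m/s²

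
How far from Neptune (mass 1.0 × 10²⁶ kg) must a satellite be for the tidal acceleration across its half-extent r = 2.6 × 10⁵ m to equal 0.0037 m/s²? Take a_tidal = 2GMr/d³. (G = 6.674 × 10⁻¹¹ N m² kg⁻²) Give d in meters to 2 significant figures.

2GMr/d³ = a_tidal  ⇒  d = (2GMr / a_tidal)^(1/3)
d = (2 × 6.674×10⁻¹¹ × (1.0 × 10²⁶) × (2.6 × 10⁵) / (0.0037))^(1/3)
  = 9.8 × 10⁷ m

9.8 × 10⁷ m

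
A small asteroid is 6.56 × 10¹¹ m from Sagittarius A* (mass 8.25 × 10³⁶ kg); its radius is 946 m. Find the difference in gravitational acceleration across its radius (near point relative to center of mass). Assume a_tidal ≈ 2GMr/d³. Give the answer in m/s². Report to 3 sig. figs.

3.69 × 10⁻⁶ m/s²

Since r ≪ d, expand the inverse-square field across one radius to get the leading 2GMr/d³ term.
Δg = 2GMr/d³
   = 2 × (6.674 × 10⁻¹¹) × (8.25 × 10³⁶) × (946) / (6.56 × 10¹¹)³
   = 3.69 × 10⁻⁶ m/s²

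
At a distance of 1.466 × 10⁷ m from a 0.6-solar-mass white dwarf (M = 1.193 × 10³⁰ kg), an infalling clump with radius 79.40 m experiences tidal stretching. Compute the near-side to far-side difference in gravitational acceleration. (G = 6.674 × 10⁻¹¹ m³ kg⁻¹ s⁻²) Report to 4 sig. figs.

a_tidal = 4GMr/d³
        = 4 × (6.674 × 10⁻¹¹) × (1.193 × 10³⁰) × (79.40) / (1.466 × 10⁷)³
        = 8.026 m/s²

8.026 m/s²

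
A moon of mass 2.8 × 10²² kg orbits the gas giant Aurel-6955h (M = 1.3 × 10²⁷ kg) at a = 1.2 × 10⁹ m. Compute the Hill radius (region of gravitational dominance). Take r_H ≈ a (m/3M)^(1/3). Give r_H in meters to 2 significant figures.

2.3 × 10⁷ m

r_H ≈ a (m/3M)^(1/3)
    = (1.2 × 10⁹) × (2.8 × 10²² / (3 × 1.3 × 10²⁷))^(1/3)
    = 2.3 × 10⁷ m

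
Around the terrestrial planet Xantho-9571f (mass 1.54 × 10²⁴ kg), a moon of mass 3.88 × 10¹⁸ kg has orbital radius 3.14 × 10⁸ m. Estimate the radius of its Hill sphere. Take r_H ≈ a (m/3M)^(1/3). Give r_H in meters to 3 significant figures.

2.96 × 10⁶ m

r_H ≈ a (m/3M)^(1/3)
    = (3.14 × 10⁸) × (3.88 × 10¹⁸ / (3 × 1.54 × 10²⁴))^(1/3)
    = 2.96 × 10⁶ m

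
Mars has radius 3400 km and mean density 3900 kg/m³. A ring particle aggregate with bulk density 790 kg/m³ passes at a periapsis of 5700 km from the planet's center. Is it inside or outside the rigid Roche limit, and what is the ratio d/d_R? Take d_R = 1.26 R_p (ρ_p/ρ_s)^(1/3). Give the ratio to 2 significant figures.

inside; d/d_R ≈ 0.78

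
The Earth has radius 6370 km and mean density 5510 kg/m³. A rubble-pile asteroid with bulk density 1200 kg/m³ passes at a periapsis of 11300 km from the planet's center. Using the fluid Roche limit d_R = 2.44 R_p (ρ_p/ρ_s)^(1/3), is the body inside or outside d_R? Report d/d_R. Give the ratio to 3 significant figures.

d_R = 2.44 × (6370 km) × (5510/1200)^(1/3) = 25830 km
d/d_R = (11300) / (25830) = 0.437
Since d/d_R < 1, the body is inside the Roche limit.

inside; d/d_R ≈ 0.437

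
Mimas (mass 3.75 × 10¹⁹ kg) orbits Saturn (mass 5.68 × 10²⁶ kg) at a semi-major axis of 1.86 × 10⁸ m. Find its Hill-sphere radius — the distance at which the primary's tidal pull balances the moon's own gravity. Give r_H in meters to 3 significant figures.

5.21 × 10⁵ m

r_H ≈ a (m/3M)^(1/3)
    = (1.86 × 10⁸) × (3.75 × 10¹⁹ / (3 × 5.68 × 10²⁶))^(1/3)
    = 5.21 × 10⁵ m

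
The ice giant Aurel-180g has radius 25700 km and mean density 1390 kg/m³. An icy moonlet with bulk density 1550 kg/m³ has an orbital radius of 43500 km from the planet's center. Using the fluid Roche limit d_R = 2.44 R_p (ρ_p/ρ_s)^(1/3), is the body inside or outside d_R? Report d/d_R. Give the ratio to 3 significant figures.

d_R = 2.44 × (25700 km) × (1390/1550)^(1/3) = 60470 km
d/d_R = (43500) / (60470) = 0.719
Since d/d_R < 1, the body is inside the Roche limit.

inside; d/d_R ≈ 0.719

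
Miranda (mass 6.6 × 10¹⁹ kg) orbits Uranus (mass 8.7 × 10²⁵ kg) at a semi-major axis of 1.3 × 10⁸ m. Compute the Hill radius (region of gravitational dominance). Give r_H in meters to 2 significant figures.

8.2 × 10⁵ m

r_H ≈ a (m/3M)^(1/3)
    = (1.3 × 10⁸) × (6.6 × 10¹⁹ / (3 × 8.7 × 10²⁵))^(1/3)
    = 8.2 × 10⁵ m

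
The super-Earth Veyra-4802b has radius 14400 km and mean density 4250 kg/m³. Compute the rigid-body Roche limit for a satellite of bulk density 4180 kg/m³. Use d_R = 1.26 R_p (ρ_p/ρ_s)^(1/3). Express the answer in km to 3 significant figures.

18200 km

d_R = 1.26 × 14400 km × (4250/4180)^(1/3)
    = 18200 km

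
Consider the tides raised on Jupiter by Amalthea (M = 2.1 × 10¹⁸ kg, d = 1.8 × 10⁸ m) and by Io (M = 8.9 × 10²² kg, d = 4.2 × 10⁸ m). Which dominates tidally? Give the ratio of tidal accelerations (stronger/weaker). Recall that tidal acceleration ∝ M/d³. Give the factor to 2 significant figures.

Io, by a factor of ≈ 3300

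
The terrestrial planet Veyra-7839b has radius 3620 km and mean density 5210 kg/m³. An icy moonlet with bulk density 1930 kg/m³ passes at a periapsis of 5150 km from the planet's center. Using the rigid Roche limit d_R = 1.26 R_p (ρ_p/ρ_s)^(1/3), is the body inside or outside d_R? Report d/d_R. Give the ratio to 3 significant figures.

d_R = 1.26 × (3620 km) × (5210/1930)^(1/3) = 6351 km
d/d_R = (5150) / (6351) = 0.811
Since d/d_R < 1, the body is inside the Roche limit.

inside; d/d_R ≈ 0.811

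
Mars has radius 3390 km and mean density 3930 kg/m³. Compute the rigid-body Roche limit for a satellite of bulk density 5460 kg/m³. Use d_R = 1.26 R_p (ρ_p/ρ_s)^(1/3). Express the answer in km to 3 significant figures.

3830 km

d_R = 1.26 × 3390 km × (3930/5460)^(1/3)
    = 3830 km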